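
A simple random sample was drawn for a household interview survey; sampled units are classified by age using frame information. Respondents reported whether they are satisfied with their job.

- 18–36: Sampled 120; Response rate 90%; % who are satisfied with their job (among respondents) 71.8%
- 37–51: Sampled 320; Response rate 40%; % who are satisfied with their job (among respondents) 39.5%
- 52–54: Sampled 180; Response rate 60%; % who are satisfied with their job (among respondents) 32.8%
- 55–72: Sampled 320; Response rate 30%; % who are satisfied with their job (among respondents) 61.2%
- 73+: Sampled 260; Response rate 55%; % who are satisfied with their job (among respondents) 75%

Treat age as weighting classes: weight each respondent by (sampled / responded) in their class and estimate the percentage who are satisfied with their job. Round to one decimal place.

55.2%

Each respondent's weight = sampled/responded in their class; summing within a class gives n_sampled, so:
  18–36: 120 × 71.8 = 8616
  37–51: 320 × 39.5 = 12,640
  52–54: 180 × 32.8 = 5904
  55–72: 320 × 61.2 = 19,584
  73+: 260 × 75 = 19,500
Adjusted estimate = 66,244 / 1,200 = 55.2033 → 55.2%.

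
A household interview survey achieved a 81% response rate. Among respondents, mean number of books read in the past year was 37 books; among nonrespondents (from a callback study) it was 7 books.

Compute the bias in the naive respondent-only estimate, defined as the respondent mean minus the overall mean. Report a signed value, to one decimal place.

+5.7

Nonresponse fraction = 1 − 0.81 = 0.19.
Bias = (nonresponse fraction) × (respondent mean − nonrespondent mean)
     = 0.19 × (37 − 7) = 0.19 × 30 = 5.7.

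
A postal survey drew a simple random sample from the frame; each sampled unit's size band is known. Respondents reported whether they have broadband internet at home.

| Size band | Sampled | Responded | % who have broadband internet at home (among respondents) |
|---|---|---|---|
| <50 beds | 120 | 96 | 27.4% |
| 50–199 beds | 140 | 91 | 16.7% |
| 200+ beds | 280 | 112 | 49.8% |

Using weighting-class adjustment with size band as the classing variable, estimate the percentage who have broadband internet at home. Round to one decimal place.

36.2%

Response rates by class: <50 beds 96/120 = 80%, 50–199 beds 91/140 = 65%, 200+ beds 112/280 = 40%.
Weighting each respondent by the inverse class response rate inflates each class back to its sampled size, so the class weight is n_sampled:
  <50 beds: 120 × 27.4 = 3288
  50–199 beds: 140 × 16.7 = 2338
  200+ beds: 280 × 49.8 = 13,944
Adjusted estimate = 19,570 / 540 = 36.2407 → 36.2%.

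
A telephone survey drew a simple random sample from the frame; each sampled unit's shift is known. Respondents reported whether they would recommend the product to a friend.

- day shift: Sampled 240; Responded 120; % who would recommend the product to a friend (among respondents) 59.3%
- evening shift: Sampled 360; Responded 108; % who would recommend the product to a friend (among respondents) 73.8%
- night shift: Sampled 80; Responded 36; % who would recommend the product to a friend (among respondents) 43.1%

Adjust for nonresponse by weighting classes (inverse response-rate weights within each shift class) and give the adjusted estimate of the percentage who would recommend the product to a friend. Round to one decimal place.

65.1%

Class response rates: day shift 120/240 = 50%, evening shift 108/360 = 30%, night shift 36/80 = 45%.
Weighting each respondent by the inverse class response rate inflates each class back to its sampled size, so the class weight is n_sampled:
  day shift: 240 × 59.3 = 14,232
  evening shift: 360 × 73.8 = 26,568
  night shift: 80 × 43.1 = 3448
Adjusted estimate = 44,248 / 680 = 65.0706 → 65.1%.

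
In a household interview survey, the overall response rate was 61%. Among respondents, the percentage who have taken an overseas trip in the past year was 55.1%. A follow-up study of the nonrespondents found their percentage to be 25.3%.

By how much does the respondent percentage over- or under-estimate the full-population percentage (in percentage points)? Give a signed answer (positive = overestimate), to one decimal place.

Nonresponse fraction = 1 − 0.61 = 0.39.
Bias = (nonresponse fraction) × (respondent percentage − nonrespondent percentage)
     = 0.39 × (55.1 − 25.3) = 0.39 × 29.8 = 11.622.

+11.6 percentage points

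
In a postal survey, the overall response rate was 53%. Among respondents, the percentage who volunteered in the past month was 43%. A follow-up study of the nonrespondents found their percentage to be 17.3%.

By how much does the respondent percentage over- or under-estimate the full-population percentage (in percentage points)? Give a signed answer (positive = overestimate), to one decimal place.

Nonresponse fraction = 1 − 0.53 = 0.47.
Bias = (nonresponse fraction) × (respondent percentage − nonrespondent percentage)
     = 0.47 × (43 − 17.3) = 0.47 × 25.7 = 12.079.

+12.1 percentage points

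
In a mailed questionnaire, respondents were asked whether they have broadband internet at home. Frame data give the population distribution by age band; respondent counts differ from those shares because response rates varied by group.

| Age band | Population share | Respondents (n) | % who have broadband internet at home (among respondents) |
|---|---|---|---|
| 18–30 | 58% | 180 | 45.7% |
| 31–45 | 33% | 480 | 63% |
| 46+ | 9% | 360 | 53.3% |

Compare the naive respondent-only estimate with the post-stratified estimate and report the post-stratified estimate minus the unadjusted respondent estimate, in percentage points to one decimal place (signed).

-4.4 percentage points

Without adjustment, the pooled respondent share is:
  (180/1020)×45.7 + (480/1020)×63 + (360/1020)×53.3 = 56.5235%
Reweighting by population age band shares:
  0.58×45.7 + 0.33×63 + 0.09×53.3 = 52.093%
Difference = 52.093 − 56.5235 = -4.4305 pp.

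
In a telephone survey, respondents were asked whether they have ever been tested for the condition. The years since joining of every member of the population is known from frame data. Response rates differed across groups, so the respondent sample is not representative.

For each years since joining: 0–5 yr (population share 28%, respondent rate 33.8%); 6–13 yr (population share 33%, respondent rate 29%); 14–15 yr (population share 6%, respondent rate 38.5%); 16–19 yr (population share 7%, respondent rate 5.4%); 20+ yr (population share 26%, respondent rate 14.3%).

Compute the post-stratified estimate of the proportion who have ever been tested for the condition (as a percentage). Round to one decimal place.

Post-stratification weights by population share, not respondent share:
  0–5 yr: 0.28 × 33.8 = 9.464
  6–13 yr: 0.33 × 29 = 9.57
  14–15 yr: 0.06 × 38.5 = 2.31
  16–19 yr: 0.07 × 5.4 = 0.378
  20+ yr: 0.26 × 14.3 = 3.718
Post-stratified estimate = 25.44 → 25.4%.

25.4%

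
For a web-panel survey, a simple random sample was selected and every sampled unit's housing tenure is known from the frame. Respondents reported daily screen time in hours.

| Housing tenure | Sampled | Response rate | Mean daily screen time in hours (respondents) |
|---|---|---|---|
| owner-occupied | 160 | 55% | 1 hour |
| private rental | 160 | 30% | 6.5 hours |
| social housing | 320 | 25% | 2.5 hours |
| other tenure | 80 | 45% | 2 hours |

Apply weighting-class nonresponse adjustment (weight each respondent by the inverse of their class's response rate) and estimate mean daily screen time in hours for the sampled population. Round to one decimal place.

With weight = n_sampled/n_responded per class, the weighted class total is n_sampled:
  owner-occupied: 160 × 1 = 160
  private rental: 160 × 6.5 = 1040
  social housing: 320 × 2.5 = 800
  other tenure: 80 × 2 = 160
Adjusted estimate = 2160 / 720 = 3 → 3.0.

3.0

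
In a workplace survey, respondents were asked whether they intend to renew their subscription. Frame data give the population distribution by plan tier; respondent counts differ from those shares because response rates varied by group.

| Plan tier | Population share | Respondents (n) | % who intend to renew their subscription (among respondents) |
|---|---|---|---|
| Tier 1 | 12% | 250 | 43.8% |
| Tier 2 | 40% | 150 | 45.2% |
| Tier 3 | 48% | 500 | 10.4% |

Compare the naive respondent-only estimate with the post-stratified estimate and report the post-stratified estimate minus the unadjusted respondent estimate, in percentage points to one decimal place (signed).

+2.9 percentage points

Unadjusted (pooled respondent) estimate weights by respondent counts:
  (250/900)×43.8 + (150/900)×45.2 + (500/900)×10.4 = 25.4778%
Post-stratifying to population shares instead:
  0.12×43.8 + 0.4×45.2 + 0.48×10.4 = 28.328%
Difference = 28.328 − 25.4778 = 2.8502 pp.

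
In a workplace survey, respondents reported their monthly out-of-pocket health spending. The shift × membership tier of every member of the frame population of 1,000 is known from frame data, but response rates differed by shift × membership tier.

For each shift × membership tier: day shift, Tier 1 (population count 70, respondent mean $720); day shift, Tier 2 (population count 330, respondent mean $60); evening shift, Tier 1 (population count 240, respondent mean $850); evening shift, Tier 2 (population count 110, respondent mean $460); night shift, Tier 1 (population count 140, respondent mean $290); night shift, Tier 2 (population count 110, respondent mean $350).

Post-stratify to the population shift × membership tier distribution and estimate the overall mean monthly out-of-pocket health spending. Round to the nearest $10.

Reweight to the known shift × membership tier distribution:
  day shift, Tier 1: (70/1,000) × 720 = 50.4
  day shift, Tier 2: (330/1,000) × 60 = 19.8
  evening shift, Tier 1: (240/1,000) × 850 = 204
  evening shift, Tier 2: (110/1,000) × 460 = 50.6
  night shift, Tier 1: (140/1,000) × 290 = 40.6
  night shift, Tier 2: (110/1,000) × 350 = 38.5
Post-stratified estimate = 403.9 → $400.

$400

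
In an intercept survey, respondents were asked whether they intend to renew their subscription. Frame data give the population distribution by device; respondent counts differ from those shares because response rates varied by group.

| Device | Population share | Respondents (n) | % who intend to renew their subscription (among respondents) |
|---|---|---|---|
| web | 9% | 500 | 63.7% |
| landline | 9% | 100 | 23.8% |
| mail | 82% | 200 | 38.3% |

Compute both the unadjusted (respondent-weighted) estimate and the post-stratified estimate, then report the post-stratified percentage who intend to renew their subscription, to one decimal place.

39.3%

Naive respondent-only estimate (weights = respondent counts):
  (500/800)×63.7 + (100/800)×23.8 + (200/800)×38.3 = 52.3625%
Post-stratifying to population shares instead:
  0.09×63.7 + 0.09×23.8 + 0.82×38.3 = 39.281%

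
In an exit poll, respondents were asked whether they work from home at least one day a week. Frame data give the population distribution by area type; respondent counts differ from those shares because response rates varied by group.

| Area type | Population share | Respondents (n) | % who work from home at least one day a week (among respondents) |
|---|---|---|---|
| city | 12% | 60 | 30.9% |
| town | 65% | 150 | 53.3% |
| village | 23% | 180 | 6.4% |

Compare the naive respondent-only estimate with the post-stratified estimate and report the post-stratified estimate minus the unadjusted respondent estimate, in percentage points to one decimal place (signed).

Unadjusted (pooled respondent) estimate weights by respondent counts:
  (60/390)×30.9 + (150/390)×53.3 + (180/390)×6.4 = 28.2077%
Post-stratified estimate weights by population shares:
  0.12×30.9 + 0.65×53.3 + 0.23×6.4 = 39.825%
Difference = 39.825 − 28.2077 = 11.6173 pp.

+11.6 percentage points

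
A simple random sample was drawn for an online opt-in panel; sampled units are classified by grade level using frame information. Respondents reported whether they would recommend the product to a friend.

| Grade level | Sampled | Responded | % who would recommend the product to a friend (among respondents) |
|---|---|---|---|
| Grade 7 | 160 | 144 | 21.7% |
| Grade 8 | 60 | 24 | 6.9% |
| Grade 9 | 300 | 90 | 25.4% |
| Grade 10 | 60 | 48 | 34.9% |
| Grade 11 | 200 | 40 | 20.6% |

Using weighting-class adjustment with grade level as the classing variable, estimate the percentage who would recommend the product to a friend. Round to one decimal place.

Response rates by class: Grade 7 144/160 = 90%, Grade 8 24/60 = 40%, Grade 9 90/300 = 30%, Grade 10 48/60 = 80%, Grade 11 40/200 = 20%.
With weight = n_sampled/n_responded per class, the weighted class total is n_sampled:
  Grade 7: 160 × 21.7 = 3472
  Grade 8: 60 × 6.9 = 414
  Grade 9: 300 × 25.4 = 7620
  Grade 10: 60 × 34.9 = 2094
  Grade 11: 200 × 20.6 = 4120
Adjusted estimate = 17,720 / 780 = 22.7179 → 22.7%.

22.7%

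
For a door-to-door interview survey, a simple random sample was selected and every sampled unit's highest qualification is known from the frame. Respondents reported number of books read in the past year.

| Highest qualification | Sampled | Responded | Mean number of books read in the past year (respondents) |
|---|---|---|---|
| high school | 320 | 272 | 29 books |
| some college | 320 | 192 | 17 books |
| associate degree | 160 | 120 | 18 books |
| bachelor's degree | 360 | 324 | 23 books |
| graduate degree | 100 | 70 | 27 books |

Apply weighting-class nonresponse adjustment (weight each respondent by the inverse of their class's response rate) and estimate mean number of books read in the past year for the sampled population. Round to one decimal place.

Response rates by class: high school 272/320 = 85%, some college 192/320 = 60%, associate degree 120/160 = 75%, bachelor's degree 324/360 = 90%, graduate degree 70/100 = 70%.
With weight = n_sampled/n_responded per class, the weighted class total is n_sampled:
  high school: 320 × 29 = 9280
  some college: 320 × 17 = 5440
  associate degree: 160 × 18 = 2880
  bachelor's degree: 360 × 23 = 8280
  graduate degree: 100 × 27 = 2700
Adjusted estimate = 28,580 / 1,260 = 22.6825 → 22.7.

22.7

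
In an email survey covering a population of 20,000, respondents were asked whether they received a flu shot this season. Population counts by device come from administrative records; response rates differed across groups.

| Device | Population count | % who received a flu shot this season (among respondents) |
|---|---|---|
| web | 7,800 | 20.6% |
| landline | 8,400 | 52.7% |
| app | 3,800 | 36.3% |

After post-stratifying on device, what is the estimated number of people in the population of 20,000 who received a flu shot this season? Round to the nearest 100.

7,400

Apply each group's respondent rate to its population count:
  web: 7,800 × 20.6% = 1606.8
  landline: 8,400 × 52.7% = 4426.8
  app: 3,800 × 36.3% = 1379.4
Estimated total = 7413 → 7,400.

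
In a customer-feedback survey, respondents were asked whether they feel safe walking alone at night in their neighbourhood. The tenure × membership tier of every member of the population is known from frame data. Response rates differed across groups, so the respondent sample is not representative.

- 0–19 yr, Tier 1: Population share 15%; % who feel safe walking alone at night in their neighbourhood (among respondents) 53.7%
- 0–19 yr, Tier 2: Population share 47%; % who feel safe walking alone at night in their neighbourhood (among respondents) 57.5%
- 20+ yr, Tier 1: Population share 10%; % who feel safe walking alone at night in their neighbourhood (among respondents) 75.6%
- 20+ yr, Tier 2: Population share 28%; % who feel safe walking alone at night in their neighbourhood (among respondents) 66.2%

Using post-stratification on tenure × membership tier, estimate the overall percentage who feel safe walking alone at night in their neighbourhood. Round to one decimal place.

61.2%

Weight each group's respondent value by its population share:
  0–19 yr, Tier 1: 0.15 × 53.7 = 8.055
  0–19 yr, Tier 2: 0.47 × 57.5 = 27.025
  20+ yr, Tier 1: 0.1 × 75.6 = 7.56
  20+ yr, Tier 2: 0.28 × 66.2 = 18.536
Post-stratified estimate = 61.176 → 61.2%.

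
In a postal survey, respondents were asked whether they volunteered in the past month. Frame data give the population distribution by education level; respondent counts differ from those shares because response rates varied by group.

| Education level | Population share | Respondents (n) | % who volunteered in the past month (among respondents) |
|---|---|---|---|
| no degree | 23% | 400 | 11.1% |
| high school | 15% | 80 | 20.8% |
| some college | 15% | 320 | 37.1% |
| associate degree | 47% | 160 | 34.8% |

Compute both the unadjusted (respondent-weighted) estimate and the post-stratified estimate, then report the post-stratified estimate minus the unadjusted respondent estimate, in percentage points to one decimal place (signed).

Unadjusted (pooled respondent) estimate weights by respondent counts:
  (400/960)×11.1 + (80/960)×20.8 + (320/960)×37.1 + (160/960)×34.8 = 24.525%
Post-stratified estimate weights by population shares:
  0.23×11.1 + 0.15×20.8 + 0.15×37.1 + 0.47×34.8 = 27.594%
Difference = 27.594 − 24.525 = 3.069 pp.

+3.1 percentage points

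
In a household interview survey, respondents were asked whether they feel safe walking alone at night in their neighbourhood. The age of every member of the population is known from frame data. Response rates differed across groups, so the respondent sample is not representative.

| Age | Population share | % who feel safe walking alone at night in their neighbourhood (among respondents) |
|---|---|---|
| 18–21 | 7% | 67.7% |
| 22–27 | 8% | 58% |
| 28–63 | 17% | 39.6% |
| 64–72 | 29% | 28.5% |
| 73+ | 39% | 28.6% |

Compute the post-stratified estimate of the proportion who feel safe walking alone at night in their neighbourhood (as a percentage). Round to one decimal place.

35.5%

Reweight to the known age distribution:
  18–21: 0.07 × 67.7 = 4.739
  22–27: 0.08 × 58 = 4.64
  28–63: 0.17 × 39.6 = 6.732
  64–72: 0.29 × 28.5 = 8.265
  73+: 0.39 × 28.6 = 11.154
Post-stratified estimate = 35.53 → 35.5%.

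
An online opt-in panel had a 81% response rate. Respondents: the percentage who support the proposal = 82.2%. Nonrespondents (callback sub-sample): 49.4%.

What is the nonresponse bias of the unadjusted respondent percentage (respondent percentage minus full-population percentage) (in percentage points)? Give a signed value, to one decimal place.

Nonresponse fraction = 1 − 0.81 = 0.19.
Bias = (nonresponse fraction) × (respondent percentage − nonrespondent percentage)
     = 0.19 × (82.2 − 49.4) = 0.19 × 32.8 = 6.232.

+6.2 percentage points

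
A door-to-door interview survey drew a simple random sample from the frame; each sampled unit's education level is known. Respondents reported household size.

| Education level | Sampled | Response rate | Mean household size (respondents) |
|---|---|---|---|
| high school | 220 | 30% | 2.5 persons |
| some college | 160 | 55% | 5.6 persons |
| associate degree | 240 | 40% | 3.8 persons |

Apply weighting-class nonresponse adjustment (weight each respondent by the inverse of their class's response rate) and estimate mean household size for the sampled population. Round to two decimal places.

3.80

Weighting each respondent by the inverse class response rate inflates each class back to its sampled size, so the class weight is n_sampled:
  high school: 220 × 2.5 = 550
  some college: 160 × 5.6 = 896
  associate degree: 240 × 3.8 = 912
Adjusted estimate = 2358 / 620 = 3.80323 → 3.80.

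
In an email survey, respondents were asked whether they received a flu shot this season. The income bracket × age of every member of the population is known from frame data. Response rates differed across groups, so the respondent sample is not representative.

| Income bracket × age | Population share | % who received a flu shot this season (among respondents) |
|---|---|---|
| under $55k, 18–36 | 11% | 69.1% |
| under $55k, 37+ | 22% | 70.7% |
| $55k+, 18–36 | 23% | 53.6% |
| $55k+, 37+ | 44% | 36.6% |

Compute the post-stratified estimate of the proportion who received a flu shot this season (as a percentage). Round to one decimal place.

51.6%

Each cell contributes population-share × respondent value:
  under $55k, 18–36: 0.11 × 69.1 = 7.601
  under $55k, 37+: 0.22 × 70.7 = 15.554
  $55k+, 18–36: 0.23 × 53.6 = 12.328
  $55k+, 37+: 0.44 × 36.6 = 16.104
Post-stratified estimate = 51.587 → 51.6%.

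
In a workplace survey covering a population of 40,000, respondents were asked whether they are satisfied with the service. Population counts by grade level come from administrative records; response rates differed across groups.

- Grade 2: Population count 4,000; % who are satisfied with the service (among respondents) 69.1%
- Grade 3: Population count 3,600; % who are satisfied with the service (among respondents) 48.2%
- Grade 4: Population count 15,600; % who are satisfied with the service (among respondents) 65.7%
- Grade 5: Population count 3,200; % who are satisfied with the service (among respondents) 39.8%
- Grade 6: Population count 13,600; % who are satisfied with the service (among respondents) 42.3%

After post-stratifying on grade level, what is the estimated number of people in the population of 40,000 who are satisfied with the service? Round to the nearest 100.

21,800

Estimated count per cell = population count × respondent percentage:
  Grade 2: 4,000 × 69.1% = 2764
  Grade 3: 3,600 × 48.2% = 1735.2
  Grade 4: 15,600 × 65.7% = 10249.2
  Grade 5: 3,200 × 39.8% = 1273.6
  Grade 6: 13,600 × 42.3% = 5752.8
Estimated total = 21774.8 → 21,800.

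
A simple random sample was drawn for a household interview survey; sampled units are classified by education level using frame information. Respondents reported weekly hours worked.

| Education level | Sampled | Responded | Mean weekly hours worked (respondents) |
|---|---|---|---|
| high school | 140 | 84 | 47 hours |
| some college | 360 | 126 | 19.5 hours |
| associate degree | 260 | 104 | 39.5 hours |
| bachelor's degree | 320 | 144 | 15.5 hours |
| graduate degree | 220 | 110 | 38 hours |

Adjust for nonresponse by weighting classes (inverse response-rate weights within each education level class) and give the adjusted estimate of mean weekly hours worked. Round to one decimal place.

Class response rates: high school 84/140 = 60%, some college 126/360 = 35%, associate degree 104/260 = 40%, bachelor's degree 144/320 = 45%, graduate degree 110/220 = 50%.
Each respondent's weight = sampled/responded in their class; summing within a class gives n_sampled, so:
  high school: 140 × 47 = 6580
  some college: 360 × 19.5 = 7020
  associate degree: 260 × 39.5 = 10,270
  bachelor's degree: 320 × 15.5 = 4960
  graduate degree: 220 × 38 = 8360
Adjusted estimate = 37,190 / 1,300 = 28.6077 → 28.6.

28.6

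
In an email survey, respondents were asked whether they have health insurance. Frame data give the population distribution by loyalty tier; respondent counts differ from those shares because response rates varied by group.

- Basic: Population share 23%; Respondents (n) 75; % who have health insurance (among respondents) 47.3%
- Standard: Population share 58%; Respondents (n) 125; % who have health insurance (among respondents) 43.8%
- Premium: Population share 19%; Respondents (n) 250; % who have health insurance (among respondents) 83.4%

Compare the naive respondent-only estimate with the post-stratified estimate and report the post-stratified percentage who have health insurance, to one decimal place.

Naive respondent-only estimate (weights = respondent counts):
  (75/450)×47.3 + (125/450)×43.8 + (250/450)×83.4 = 66.3833%
Post-stratifying to population shares instead:
  0.23×47.3 + 0.58×43.8 + 0.19×83.4 = 52.129%

52.1%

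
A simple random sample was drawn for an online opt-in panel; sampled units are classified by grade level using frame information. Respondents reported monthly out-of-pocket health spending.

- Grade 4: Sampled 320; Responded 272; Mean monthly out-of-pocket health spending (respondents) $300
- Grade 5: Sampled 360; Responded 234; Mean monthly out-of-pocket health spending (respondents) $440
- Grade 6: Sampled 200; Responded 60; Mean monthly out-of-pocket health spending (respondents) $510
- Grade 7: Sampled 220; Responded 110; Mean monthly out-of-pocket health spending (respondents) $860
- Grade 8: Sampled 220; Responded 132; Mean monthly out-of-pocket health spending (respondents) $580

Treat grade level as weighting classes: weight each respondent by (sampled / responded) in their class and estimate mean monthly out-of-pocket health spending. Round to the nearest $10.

Response rates by class: Grade 4 272/320 = 85%, Grade 5 234/360 = 65%, Grade 6 60/200 = 30%, Grade 7 110/220 = 50%, Grade 8 132/220 = 60%.
Weighting each respondent by the inverse class response rate inflates each class back to its sampled size, so the class weight is n_sampled:
  Grade 4: 320 × 300 = 96,000
  Grade 5: 360 × 440 = 158,400
  Grade 6: 200 × 510 = 102,000
  Grade 7: 220 × 860 = 189,200
  Grade 8: 220 × 580 = 127,600
Adjusted estimate = 673,200 / 1,320 = 510 → $510.

$510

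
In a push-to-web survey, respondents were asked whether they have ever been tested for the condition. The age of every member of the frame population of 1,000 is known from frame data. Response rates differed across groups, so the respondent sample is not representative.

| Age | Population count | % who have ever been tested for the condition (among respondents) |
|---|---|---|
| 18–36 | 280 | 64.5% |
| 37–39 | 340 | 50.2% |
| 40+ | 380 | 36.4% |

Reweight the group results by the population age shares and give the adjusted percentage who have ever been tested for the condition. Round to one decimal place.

Each cell contributes population-share × respondent value:
  18–36: (280/1,000) × 64.5 = 18.06
  37–39: (340/1,000) × 50.2 = 17.068
  40+: (380/1,000) × 36.4 = 13.832
Post-stratified estimate = 48.96 → 49.0%.

49.0%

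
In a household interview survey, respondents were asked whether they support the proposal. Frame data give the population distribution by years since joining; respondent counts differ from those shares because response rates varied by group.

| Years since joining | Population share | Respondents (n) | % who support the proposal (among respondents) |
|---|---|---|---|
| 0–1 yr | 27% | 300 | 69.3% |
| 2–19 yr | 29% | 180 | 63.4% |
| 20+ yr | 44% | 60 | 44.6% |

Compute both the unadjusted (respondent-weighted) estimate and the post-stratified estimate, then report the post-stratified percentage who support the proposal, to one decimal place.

Without adjustment, the pooled respondent share is:
  (300/540)×69.3 + (180/540)×63.4 + (60/540)×44.6 = 64.5889%
Post-stratifying to population shares instead:
  0.27×69.3 + 0.29×63.4 + 0.44×44.6 = 56.721%

56.7%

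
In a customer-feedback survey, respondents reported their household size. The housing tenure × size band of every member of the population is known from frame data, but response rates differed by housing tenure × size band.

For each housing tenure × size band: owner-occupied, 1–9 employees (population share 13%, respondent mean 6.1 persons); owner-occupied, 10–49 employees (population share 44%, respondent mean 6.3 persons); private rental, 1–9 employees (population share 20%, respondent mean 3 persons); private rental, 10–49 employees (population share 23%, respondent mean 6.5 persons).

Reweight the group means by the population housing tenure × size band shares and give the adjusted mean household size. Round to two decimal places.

5.66

Weight each group's respondent value by its population share:
  owner-occupied, 1–9 employees: 0.13 × 6.1 = 0.793
  owner-occupied, 10–49 employees: 0.44 × 6.3 = 2.772
  private rental, 1–9 employees: 0.2 × 3 = 0.6
  private rental, 10–49 employees: 0.23 × 6.5 = 1.495
Post-stratified estimate = 5.66 → 5.66.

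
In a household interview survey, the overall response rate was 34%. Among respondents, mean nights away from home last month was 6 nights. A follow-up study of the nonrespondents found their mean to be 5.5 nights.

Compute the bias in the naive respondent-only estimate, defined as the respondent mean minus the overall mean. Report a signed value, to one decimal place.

Nonresponse fraction = 1 − 0.34 = 0.66.
Bias = (nonresponse fraction) × (respondent mean − nonrespondent mean)
     = 0.66 × (6 − 5.5) = 0.66 × 0.5 = 0.33.

+0.3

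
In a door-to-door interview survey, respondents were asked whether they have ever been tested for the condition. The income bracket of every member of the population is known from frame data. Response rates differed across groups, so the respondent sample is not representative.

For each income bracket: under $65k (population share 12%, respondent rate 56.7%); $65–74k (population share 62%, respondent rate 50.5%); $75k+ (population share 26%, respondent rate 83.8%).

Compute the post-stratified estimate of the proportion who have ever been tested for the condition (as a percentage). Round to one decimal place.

59.9%

Post-stratification weights by population share, not respondent share:
  under $65k: 0.12 × 56.7 = 6.804
  $65–74k: 0.62 × 50.5 = 31.31
  $75k+: 0.26 × 83.8 = 21.788
Post-stratified estimate = 59.902 → 59.9%.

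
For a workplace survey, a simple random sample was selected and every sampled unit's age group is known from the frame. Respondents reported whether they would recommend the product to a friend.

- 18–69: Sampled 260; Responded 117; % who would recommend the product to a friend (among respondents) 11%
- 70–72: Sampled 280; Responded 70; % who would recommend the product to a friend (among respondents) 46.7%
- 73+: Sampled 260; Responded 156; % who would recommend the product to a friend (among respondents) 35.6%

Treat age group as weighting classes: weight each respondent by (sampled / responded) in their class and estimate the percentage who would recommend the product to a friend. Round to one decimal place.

Class response rates: 18–69 117/260 = 45%, 70–72 70/280 = 25%, 73+ 156/260 = 60%.
With weight = n_sampled/n_responded per class, the weighted class total is n_sampled:
  18–69: 260 × 11 = 2860
  70–72: 280 × 46.7 = 13,076
  73+: 260 × 35.6 = 9256
Adjusted estimate = 25,192 / 800 = 31.49 → 31.5%.

31.5%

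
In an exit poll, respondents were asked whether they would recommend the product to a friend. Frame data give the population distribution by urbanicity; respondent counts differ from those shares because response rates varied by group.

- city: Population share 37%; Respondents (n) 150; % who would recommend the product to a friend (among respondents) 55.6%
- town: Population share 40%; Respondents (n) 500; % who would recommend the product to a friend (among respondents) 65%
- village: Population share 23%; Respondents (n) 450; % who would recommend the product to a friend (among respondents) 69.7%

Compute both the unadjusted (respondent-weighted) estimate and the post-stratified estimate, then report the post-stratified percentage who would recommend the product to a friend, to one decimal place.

62.6%

Naive respondent-only estimate (weights = respondent counts):
  (150/1100)×55.6 + (500/1100)×65 + (450/1100)×69.7 = 65.6409%
Post-stratifying to population shares instead:
  0.37×55.6 + 0.4×65 + 0.23×69.7 = 62.603%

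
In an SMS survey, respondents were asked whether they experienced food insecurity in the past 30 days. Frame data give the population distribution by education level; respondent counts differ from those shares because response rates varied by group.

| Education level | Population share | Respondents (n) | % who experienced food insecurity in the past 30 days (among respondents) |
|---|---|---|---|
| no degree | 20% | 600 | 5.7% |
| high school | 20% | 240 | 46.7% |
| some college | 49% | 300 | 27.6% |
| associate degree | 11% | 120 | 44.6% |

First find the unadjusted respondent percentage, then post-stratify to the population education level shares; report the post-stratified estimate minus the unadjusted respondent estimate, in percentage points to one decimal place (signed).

Unadjusted (pooled respondent) estimate weights by respondent counts:
  (600/1260)×5.7 + (240/1260)×46.7 + (300/1260)×27.6 + (120/1260)×44.6 = 22.4286%
Reweighting by population education level shares:
  0.2×5.7 + 0.2×46.7 + 0.49×27.6 + 0.11×44.6 = 28.91%
Difference = 28.91 − 22.4286 = 6.4814 pp.

+6.5 percentage points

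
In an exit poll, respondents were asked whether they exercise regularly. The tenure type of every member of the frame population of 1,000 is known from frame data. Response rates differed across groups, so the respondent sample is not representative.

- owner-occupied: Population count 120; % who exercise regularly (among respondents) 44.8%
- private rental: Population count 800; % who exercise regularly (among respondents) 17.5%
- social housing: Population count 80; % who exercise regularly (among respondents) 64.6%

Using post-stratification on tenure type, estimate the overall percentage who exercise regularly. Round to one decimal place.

24.5%

Weight each group's respondent value by its population share:
  owner-occupied: (120/1,000) × 44.8 = 5.376
  private rental: (800/1,000) × 17.5 = 14
  social housing: (80/1,000) × 64.6 = 5.168
Post-stratified estimate = 24.544 → 24.5%.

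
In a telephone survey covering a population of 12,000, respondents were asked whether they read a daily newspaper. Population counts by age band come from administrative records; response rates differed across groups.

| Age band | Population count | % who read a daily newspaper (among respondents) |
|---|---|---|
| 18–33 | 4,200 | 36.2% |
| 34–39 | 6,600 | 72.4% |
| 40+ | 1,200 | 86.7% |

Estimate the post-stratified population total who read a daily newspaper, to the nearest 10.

Estimated count per cell = population count × respondent percentage:
  18–33: 4,200 × 36.2% = 1520.4
  34–39: 6,600 × 72.4% = 4778.4
  40+: 1,200 × 86.7% = 1040.4
Estimated total = 7339.2 → 7,340.

7,340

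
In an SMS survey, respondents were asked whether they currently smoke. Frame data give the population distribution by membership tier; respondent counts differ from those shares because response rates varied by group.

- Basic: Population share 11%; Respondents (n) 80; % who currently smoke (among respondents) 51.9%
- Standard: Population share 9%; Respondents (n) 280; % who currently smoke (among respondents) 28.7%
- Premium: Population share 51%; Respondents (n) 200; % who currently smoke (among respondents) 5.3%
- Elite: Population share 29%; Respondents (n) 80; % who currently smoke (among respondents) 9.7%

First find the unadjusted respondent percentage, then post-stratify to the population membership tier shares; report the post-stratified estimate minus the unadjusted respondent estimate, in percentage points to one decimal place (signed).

-8.1 percentage points

Naive respondent-only estimate (weights = respondent counts):
  (80/640)×51.9 + (280/640)×28.7 + (200/640)×5.3 + (80/640)×9.7 = 21.9125%
Post-stratifying to population shares instead:
  0.11×51.9 + 0.09×28.7 + 0.51×5.3 + 0.29×9.7 = 13.808%
Difference = 13.808 − 21.9125 = -8.1045 pp.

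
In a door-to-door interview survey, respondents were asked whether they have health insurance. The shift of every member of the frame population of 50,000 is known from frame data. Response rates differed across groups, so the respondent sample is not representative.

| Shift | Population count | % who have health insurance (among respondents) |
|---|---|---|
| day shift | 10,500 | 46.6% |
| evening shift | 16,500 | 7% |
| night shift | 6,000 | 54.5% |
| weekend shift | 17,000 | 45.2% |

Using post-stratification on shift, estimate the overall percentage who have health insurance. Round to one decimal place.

Weight each group's respondent value by its population share:
  day shift: (10,500/50,000) × 46.6 = 9.786
  evening shift: (16,500/50,000) × 7 = 2.31
  night shift: (6,000/50,000) × 54.5 = 6.54
  weekend shift: (17,000/50,000) × 45.2 = 15.368
Post-stratified estimate = 34.004 → 34.0%.

34.0%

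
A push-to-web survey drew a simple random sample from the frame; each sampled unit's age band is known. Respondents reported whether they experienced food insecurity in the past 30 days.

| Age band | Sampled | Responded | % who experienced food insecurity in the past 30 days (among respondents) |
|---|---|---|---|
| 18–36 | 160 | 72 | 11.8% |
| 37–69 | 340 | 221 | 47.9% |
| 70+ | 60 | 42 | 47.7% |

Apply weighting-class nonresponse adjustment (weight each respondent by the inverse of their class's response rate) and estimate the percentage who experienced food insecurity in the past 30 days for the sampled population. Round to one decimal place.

Response rates by class: 18–36 72/160 = 45%, 37–69 221/340 = 65%, 70+ 42/60 = 70%.
Inverse-response-rate weighting restores each class to its sampled count, so class totals weight by n_sampled:
  18–36: 160 × 11.8 = 1888
  37–69: 340 × 47.9 = 16,286
  70+: 60 × 47.7 = 2862
Adjusted estimate = 21,036 / 560 = 37.5643 → 37.6%.

37.6%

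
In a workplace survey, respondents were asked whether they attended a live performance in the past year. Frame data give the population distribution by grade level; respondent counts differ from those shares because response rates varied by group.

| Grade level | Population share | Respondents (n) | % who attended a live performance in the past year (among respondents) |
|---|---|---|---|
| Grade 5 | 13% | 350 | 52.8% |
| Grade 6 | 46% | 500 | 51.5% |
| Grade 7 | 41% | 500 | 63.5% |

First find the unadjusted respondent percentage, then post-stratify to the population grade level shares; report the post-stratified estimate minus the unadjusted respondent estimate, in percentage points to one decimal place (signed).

Unadjusted (pooled respondent) estimate weights by respondent counts:
  (350/1350)×52.8 + (500/1350)×51.5 + (500/1350)×63.5 = 56.2815%
Reweighting by population grade level shares:
  0.13×52.8 + 0.46×51.5 + 0.41×63.5 = 56.589%
Difference = 56.589 − 56.2815 = 0.3075 pp.

+0.3 percentage points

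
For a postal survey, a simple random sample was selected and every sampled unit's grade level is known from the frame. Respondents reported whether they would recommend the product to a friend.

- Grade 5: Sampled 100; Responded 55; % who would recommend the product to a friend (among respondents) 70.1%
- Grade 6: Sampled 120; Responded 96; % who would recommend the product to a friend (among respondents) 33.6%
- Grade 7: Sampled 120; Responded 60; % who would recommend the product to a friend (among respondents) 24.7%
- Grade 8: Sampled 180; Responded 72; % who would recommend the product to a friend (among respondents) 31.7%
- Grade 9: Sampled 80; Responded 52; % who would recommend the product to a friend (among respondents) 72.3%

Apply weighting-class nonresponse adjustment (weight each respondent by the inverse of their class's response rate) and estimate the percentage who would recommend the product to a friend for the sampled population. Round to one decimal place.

42.5%

Response rates by class: Grade 5 55/100 = 55%, Grade 6 96/120 = 80%, Grade 7 60/120 = 50%, Grade 8 72/180 = 40%, Grade 9 52/80 = 65%.
Each respondent's weight = sampled/responded in their class; summing within a class gives n_sampled, so:
  Grade 5: 100 × 70.1 = 7010
  Grade 6: 120 × 33.6 = 4032
  Grade 7: 120 × 24.7 = 2964
  Grade 8: 180 × 31.7 = 5706
  Grade 9: 80 × 72.3 = 5784
Adjusted estimate = 25,496 / 600 = 42.4933 → 42.5%.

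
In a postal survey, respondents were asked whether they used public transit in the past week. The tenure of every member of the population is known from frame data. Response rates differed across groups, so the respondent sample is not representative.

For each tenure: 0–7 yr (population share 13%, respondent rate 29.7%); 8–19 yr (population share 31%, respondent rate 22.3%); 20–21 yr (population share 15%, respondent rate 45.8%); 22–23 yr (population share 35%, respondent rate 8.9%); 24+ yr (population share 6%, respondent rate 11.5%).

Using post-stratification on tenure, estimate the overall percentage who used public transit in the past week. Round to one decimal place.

Weight each group's respondent value by its population share:
  0–7 yr: 0.13 × 29.7 = 3.861
  8–19 yr: 0.31 × 22.3 = 6.913
  20–21 yr: 0.15 × 45.8 = 6.87
  22–23 yr: 0.35 × 8.9 = 3.115
  24+ yr: 0.06 × 11.5 = 0.69
Post-stratified estimate = 21.449 → 21.4%.

21.4%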